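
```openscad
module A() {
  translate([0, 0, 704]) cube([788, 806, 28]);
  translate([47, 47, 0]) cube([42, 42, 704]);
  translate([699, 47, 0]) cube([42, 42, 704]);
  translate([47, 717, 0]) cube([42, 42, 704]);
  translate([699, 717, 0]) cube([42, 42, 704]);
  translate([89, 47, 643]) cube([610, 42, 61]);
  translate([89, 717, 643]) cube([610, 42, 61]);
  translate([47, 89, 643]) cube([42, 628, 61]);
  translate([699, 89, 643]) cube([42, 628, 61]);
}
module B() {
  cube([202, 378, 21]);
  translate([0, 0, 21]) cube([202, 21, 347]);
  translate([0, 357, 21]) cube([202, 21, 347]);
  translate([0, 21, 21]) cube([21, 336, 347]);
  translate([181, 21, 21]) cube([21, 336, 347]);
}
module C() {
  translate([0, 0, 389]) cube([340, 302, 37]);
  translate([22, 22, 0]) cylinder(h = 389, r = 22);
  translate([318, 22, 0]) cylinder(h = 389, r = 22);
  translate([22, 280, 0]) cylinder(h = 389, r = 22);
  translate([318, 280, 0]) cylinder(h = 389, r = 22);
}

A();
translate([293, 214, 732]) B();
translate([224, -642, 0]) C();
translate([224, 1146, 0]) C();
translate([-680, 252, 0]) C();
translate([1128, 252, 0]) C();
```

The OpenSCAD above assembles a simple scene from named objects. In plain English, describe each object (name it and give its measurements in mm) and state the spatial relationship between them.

A is a table: top 788 mm (x) × 806 mm (y), 28 mm thick, upper face at z = 732 mm, on four 42×42 mm square legs, each inset 47 mm from the nearest pair of top edges, running from z = 0 to the bottom of the top. Four apron rails, 42 mm thick and 61 mm tall, run between adjacent legs with their top edges flush with the underside of the top and their outer faces flush with the legs' outer faces.

B is an open storage box with external size 202×378×368 mm and wall thickness 21 mm (the base is also 21 mm thick). The base covers the whole footprint; the four walls stand on the base, with the y-facing walls full-width and the x-facing walls fitting between their inner faces.

C is a four-legged stool. The seat is a 340×302×37 mm slab whose top surface is at z = 426 mm; four round legs, each 44 mm in diameter, run from the floor (z = 0) to the underside of the seat, each leg's axis is inset half a diameter from the nearest pair of seat edges (so the leg's bounding box is flush with the corner).

The open box is on top of the table, centred. Four stools sit around the table at the −y, +y, −x, +x sides.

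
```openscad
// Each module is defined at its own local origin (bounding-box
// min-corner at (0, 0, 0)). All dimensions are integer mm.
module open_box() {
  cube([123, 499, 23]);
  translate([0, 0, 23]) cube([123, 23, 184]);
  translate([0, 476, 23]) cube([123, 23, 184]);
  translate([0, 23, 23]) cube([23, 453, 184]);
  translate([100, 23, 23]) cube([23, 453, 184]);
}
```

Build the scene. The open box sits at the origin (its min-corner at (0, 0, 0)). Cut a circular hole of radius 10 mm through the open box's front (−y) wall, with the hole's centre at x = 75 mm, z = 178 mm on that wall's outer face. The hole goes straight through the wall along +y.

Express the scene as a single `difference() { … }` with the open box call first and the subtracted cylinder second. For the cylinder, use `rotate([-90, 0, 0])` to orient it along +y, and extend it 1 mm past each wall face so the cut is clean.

difference() {
  open_box();
  translate([75, -1, 178]) rotate([-90, 0, 0]) cylinder(h = 25, r = 10);
}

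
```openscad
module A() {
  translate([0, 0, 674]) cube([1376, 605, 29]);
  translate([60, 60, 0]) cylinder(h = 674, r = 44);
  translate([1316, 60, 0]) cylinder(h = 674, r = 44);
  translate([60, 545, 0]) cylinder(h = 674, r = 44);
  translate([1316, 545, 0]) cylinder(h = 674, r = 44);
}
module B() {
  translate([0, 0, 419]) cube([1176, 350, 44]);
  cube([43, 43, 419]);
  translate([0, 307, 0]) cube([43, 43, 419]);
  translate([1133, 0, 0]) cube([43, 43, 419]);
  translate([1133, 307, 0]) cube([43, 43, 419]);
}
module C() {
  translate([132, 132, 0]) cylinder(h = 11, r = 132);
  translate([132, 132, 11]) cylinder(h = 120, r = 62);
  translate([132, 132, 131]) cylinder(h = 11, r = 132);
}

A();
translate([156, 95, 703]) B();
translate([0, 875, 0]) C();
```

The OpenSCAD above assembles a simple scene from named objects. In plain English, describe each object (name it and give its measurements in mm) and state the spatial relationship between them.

A is a table: top 1376 mm (x) × 605 mm (y), 29 mm thick, upper face at z = 703 mm, on four round legs of 88 mm diameter, each leg's bounding box inset 16 mm from the nearest pair of top edges, running from z = 0 to the bottom of the top.

B is a bench: a 1176×350 mm seat slab, 44 mm thick, top at z = 463 mm, on four 43×43 mm square legs flush with the seat corners and standing on z = 0.

C is a spool: two coaxial disc flanges of radius 132 mm and thickness 11 mm, joined by a core cylinder of radius 62 mm and height 120 mm. The lower flange rests on z = 0 and the three cylinders share a vertical axis.

The bench is on top of the table. The spool is on the floor beside the table on its +y side.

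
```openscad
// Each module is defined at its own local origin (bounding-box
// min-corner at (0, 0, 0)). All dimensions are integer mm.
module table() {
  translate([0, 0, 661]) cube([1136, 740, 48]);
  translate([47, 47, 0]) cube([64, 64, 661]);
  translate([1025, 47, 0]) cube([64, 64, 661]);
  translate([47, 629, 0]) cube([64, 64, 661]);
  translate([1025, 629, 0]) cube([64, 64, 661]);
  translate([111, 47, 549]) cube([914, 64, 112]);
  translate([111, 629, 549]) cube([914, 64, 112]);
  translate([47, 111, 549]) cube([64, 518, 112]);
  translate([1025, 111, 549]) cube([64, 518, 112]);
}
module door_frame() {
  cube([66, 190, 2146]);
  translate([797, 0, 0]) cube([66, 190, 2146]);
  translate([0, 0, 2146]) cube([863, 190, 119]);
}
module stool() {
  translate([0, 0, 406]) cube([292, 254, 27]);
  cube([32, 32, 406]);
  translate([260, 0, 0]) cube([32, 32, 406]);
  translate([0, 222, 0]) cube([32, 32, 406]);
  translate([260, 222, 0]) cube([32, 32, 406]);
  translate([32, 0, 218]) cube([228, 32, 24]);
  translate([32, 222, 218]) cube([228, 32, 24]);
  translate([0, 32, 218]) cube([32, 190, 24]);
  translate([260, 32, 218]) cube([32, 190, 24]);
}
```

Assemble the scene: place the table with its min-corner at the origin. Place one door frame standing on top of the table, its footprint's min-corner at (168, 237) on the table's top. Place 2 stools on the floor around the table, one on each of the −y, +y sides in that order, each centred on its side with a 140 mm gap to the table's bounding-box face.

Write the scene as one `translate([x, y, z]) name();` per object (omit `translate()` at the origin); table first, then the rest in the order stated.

table();
translate([168, 237, 709]) door_frame();
translate([422, -394, 0]) stool();
translate([422, 880, 0]) stool();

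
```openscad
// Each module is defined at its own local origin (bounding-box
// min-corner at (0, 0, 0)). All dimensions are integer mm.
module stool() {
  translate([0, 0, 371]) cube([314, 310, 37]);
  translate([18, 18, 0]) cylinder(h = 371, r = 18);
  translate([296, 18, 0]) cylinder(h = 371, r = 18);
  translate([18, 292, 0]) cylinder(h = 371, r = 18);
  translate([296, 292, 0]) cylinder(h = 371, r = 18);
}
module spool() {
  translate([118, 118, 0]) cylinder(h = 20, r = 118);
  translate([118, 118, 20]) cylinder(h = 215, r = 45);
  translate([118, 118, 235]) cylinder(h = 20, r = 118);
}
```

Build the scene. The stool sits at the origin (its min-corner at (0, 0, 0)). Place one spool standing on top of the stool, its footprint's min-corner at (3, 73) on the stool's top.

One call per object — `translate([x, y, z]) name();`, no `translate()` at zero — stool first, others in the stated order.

stool();
translate([3, 73, 408]) spool();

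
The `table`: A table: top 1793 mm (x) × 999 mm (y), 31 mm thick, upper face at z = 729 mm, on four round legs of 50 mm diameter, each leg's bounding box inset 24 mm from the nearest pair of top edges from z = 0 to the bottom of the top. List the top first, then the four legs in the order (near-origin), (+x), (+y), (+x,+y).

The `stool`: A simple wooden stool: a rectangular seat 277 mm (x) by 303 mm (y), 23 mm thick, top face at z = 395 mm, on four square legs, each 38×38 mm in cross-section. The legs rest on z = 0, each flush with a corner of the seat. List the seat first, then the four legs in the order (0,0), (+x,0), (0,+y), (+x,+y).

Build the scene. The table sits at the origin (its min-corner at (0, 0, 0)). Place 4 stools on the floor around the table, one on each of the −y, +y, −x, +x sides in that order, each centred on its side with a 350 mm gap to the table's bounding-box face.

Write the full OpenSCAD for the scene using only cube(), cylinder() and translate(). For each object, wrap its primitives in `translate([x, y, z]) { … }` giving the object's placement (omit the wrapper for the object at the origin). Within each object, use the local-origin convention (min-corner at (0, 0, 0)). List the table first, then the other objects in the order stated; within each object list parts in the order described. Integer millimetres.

translate([0, 0, 698]) cube([1793, 999, 31]);
translate([49, 49, 0]) cylinder(h = 698, r = 25);
translate([1744, 49, 0]) cylinder(h = 698, r = 25);
translate([49, 950, 0]) cylinder(h = 698, r = 25);
translate([1744, 950, 0]) cylinder(h = 698, r = 25);
translate([758, -653, 0]) {
  translate([0, 0, 372]) cube([277, 303, 23]);
  cube([38, 38, 372]);
  translate([239, 0, 0]) cube([38, 38, 372]);
  translate([0, 265, 0]) cube([38, 38, 372]);
  translate([239, 265, 0]) cube([38, 38, 372]);
}
translate([758, 1349, 0]) {
  translate([0, 0, 372]) cube([277, 303, 23]);
  cube([38, 38, 372]);
  translate([239, 0, 0]) cube([38, 38, 372]);
  translate([0, 265, 0]) cube([38, 38, 372]);
  translate([239, 265, 0]) cube([38, 38, 372]);
}
translate([-627, 348, 0]) {
  translate([0, 0, 372]) cube([277, 303, 23]);
  cube([38, 38, 372]);
  translate([239, 0, 0]) cube([38, 38, 372]);
  translate([0, 265, 0]) cube([38, 38, 372]);
  translate([239, 265, 0]) cube([38, 38, 372]);
}
translate([2143, 348, 0]) {
  translate([0, 0, 372]) cube([277, 303, 23]);
  cube([38, 38, 372]);
  translate([239, 0, 0]) cube([38, 38, 372]);
  translate([0, 265, 0]) cube([38, 38, 372]);
  translate([239, 265, 0]) cube([38, 38, 372]);
}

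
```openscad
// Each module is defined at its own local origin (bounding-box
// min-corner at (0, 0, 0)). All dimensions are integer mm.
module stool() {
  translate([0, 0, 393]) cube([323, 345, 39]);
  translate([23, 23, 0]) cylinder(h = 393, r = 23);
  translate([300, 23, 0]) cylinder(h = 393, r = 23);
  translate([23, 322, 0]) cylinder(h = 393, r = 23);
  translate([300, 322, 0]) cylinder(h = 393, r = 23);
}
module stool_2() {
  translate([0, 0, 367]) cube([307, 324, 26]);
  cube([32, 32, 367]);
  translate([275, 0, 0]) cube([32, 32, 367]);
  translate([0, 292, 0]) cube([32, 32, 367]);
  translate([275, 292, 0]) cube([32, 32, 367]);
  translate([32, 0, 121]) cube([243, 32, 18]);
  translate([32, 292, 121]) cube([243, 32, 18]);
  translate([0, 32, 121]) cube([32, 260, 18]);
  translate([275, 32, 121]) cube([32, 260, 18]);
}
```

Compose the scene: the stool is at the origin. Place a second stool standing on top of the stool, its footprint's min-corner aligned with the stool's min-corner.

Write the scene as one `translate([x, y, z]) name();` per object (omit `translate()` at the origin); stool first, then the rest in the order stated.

stool();
translate([0, 0, 432]) stool_2();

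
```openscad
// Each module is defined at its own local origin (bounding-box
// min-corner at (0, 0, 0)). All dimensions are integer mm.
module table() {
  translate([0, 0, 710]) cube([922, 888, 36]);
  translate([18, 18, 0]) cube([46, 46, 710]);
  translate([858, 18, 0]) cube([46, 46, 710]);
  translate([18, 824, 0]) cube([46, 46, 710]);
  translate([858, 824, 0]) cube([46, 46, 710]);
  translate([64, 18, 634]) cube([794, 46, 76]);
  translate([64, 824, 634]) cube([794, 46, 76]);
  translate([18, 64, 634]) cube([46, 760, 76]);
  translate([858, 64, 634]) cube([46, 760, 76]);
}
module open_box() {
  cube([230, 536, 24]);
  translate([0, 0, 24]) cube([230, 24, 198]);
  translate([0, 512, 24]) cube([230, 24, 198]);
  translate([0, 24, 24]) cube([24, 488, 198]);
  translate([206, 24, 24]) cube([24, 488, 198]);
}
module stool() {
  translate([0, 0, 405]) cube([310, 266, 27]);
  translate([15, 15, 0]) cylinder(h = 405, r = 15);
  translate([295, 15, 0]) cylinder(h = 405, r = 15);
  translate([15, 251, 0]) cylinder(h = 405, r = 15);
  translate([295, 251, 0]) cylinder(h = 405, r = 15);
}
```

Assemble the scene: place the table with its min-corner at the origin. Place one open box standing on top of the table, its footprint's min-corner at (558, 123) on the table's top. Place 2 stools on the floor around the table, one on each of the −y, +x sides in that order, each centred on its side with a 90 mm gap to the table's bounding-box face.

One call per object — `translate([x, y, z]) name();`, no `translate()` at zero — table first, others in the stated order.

table();
translate([558, 123, 746]) open_box();
translate([306, -356, 0]) stool();
translate([1012, 311, 0]) stool();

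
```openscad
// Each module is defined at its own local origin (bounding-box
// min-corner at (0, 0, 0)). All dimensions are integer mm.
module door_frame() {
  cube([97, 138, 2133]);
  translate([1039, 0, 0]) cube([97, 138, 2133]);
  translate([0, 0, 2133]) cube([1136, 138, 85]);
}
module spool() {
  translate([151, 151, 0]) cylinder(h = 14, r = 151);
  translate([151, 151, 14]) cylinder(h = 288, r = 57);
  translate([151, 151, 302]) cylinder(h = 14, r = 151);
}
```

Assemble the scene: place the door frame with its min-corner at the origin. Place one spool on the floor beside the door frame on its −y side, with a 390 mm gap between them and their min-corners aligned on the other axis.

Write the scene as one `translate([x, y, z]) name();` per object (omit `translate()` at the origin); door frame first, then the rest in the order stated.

door_frame();
translate([0, -692, 0]) spool();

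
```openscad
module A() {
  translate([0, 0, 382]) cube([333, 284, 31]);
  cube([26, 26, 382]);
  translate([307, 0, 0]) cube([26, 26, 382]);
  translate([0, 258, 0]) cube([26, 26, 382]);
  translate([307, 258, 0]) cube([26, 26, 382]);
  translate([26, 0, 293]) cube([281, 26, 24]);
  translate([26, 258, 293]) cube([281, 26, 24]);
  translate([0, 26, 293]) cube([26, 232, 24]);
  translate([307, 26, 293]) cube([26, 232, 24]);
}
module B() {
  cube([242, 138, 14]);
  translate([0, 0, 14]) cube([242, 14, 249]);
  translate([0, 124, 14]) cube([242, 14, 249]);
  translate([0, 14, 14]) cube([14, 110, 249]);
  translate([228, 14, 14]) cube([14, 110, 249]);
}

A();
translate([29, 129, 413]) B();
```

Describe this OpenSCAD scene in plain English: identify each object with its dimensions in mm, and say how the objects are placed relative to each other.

A is a four-legged stool. The seat is 333×284 mm, 31 mm thick, top at z = 413 mm. It stands on four square legs, each 26×26 mm in cross-section, from z = 0 to the seat underside, each flush with a corner of the seat. Four stretchers, 26 mm wide and 24 mm tall, connect adjacent legs with their undersides at z = 293 mm, each running between the inner faces of the legs it joins and aligned with the legs' outer faces on the other axis.

B is an open-topped rectangular box: outside dimensions 242×138×263 mm, with a uniform wall and base thickness of 14 mm. The base is a full 242×138 slab on the floor; four walls sit on top of the base. The front and back walls (the −y and +y sides) span the full width; the two side walls fit between them.

The open box is on top of the stool.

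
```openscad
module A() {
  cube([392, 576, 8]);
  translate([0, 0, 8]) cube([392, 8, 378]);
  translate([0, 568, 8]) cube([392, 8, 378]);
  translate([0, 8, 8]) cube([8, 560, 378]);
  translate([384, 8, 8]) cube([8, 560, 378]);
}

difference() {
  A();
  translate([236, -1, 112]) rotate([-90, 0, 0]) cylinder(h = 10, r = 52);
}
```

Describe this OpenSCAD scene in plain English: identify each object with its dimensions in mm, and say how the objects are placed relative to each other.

A is an open storage box with external size 392×576×386 mm and wall thickness 8 mm (the base is also 8 mm thick). The base covers the whole footprint; the four walls stand on the base, with the y-facing walls full-width and the x-facing walls fitting between their inner faces.

The open box has a circular hole of radius 52 mm through its front wall, centred at (x = 236, z = 112).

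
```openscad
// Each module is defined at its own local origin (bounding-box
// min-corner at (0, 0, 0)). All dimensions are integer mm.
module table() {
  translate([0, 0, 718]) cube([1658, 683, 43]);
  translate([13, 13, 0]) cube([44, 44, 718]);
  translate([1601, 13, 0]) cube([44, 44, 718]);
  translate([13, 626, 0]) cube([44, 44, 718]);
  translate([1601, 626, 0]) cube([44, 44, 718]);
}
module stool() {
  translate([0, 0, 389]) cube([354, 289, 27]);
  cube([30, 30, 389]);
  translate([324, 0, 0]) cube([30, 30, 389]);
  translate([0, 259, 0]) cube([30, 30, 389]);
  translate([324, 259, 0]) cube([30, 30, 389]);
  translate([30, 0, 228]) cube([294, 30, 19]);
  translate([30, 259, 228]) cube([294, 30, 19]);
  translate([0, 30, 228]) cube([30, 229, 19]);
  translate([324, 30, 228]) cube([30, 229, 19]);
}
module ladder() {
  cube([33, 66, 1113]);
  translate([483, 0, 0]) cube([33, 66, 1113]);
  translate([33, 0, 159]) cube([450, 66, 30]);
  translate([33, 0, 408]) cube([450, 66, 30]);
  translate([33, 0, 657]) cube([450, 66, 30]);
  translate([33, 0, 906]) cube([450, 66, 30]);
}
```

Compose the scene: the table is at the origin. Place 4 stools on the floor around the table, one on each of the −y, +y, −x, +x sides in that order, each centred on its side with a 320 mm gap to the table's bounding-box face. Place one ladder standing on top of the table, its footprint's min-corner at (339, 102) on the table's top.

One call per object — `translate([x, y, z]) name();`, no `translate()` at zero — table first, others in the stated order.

table();
translate([652, -609, 0]) stool();
translate([652, 1003, 0]) stool();
translate([-674, 197, 0]) stool();
translate([1978, 197, 0]) stool();
translate([339, 102, 761]) ladder();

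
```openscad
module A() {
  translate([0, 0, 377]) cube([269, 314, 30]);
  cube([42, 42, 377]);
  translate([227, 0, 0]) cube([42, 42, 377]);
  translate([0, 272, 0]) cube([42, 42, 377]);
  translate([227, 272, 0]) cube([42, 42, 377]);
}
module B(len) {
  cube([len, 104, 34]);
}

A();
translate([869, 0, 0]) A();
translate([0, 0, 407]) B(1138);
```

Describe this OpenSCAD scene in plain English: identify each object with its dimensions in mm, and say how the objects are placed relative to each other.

A is a four-legged stool. The seat is a 269×314×30 mm slab whose top surface is at z = 407 mm; four square legs, each 42×42 mm in cross-section, run from the floor (z = 0) to the underside of the seat, each flush with a corner of the seat.

B is a rectangular beam 1138 mm long (x), 104 mm deep (y), 34 mm thick (z).

The beam spans the tops of two stools placed 600 mm apart, resting at z = 407 mm.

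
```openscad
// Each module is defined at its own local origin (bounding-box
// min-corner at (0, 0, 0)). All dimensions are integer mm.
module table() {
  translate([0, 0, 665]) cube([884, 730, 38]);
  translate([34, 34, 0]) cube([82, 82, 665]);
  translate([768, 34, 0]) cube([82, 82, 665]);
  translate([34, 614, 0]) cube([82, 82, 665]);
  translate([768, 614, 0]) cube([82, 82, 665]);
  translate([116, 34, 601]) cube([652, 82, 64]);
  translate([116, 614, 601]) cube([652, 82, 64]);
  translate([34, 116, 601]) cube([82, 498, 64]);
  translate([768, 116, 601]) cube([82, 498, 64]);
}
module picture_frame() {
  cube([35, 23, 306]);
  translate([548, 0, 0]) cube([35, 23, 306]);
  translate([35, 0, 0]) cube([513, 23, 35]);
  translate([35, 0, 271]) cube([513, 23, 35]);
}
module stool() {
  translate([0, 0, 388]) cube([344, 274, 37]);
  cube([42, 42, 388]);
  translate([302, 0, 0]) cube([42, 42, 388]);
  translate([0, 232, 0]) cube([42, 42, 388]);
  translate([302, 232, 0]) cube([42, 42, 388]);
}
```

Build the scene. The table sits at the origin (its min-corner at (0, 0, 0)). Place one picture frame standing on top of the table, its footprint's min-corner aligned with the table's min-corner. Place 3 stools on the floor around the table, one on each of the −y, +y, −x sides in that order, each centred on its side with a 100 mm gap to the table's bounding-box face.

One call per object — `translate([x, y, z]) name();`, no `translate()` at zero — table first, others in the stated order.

table();
translate([0, 0, 703]) picture_frame();
translate([270, -374, 0]) stool();
translate([270, 830, 0]) stool();
translate([-444, 228, 0]) stool();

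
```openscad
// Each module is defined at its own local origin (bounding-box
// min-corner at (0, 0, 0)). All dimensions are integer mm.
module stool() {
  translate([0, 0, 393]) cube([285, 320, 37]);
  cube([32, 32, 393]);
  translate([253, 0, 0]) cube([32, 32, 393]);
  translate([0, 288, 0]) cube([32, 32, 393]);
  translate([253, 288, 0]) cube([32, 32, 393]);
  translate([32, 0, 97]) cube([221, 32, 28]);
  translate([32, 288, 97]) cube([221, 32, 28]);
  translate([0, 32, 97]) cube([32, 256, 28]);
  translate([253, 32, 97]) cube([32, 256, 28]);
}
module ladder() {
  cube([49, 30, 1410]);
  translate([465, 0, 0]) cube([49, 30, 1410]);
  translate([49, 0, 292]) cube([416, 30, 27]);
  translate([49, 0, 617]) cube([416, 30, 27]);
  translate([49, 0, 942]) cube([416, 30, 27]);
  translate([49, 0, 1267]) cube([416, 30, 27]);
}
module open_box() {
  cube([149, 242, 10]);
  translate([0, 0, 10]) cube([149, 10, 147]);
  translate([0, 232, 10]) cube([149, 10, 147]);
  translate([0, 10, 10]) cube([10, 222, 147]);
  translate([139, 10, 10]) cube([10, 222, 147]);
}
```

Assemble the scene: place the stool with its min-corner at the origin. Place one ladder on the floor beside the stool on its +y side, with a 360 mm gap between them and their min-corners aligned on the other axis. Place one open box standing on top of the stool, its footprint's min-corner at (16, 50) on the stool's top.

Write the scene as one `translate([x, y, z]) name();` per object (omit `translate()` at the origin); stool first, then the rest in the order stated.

stool();
translate([0, 680, 0]) ladder();
translate([16, 50, 430]) open_box();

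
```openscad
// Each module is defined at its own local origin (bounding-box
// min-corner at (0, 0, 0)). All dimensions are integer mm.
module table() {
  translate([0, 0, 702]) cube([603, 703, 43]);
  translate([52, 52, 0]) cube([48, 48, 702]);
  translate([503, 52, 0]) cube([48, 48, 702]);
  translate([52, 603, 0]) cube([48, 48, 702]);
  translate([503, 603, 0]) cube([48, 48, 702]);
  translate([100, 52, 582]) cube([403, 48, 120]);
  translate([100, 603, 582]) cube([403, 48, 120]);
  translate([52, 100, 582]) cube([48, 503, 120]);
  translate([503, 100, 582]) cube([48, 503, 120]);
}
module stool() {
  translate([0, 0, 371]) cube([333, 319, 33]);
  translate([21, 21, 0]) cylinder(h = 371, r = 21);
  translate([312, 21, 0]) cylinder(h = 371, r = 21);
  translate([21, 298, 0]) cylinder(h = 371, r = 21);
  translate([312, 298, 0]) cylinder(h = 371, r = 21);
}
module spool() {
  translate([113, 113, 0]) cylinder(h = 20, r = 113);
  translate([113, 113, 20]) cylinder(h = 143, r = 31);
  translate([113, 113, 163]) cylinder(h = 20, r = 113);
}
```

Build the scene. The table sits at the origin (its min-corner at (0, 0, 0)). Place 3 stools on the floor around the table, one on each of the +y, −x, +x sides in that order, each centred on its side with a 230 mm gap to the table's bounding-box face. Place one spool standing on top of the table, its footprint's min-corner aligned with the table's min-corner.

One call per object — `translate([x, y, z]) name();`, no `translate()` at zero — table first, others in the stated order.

table();
translate([135, 933, 0]) stool();
translate([-563, 192, 0]) stool();
translate([833, 192, 0]) stool();
translate([0, 0, 745]) spool();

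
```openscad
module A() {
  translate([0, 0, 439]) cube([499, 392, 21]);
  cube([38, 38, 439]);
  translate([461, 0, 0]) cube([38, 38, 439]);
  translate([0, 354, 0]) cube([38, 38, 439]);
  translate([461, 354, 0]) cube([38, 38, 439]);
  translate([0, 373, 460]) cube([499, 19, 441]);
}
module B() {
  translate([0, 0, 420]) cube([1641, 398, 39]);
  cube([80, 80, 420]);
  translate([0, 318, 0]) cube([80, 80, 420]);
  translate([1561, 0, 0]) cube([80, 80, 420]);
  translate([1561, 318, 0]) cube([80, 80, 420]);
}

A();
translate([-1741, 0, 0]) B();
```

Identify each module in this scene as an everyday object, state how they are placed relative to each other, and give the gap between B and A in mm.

The bench's nearest face is 100 mm from the chair's −x face.

A is a chair. B is a bench. The bench is on the floor beside the chair on its −x side. The gap between the bench and the chair is 100 mm.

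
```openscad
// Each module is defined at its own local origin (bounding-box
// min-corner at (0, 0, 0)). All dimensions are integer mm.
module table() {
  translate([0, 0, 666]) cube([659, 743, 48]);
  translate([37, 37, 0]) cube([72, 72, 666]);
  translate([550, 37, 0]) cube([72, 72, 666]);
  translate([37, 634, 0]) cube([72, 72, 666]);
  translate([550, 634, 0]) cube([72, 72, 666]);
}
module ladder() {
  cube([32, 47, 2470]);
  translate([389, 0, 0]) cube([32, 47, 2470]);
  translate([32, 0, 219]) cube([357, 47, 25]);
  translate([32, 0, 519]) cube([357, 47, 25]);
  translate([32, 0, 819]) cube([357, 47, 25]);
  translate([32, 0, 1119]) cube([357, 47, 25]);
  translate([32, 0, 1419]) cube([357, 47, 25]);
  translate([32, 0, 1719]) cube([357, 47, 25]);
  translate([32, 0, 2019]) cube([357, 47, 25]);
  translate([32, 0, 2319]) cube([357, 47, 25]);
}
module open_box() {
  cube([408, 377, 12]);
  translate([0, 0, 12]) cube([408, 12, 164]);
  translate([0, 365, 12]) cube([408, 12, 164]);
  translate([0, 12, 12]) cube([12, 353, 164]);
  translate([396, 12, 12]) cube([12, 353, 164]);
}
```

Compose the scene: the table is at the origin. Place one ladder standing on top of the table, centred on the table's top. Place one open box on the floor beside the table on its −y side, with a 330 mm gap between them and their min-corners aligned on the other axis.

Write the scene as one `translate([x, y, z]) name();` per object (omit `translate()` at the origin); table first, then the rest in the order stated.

table();
translate([119, 348, 714]) ladder();
translate([0, -707, 0]) open_box();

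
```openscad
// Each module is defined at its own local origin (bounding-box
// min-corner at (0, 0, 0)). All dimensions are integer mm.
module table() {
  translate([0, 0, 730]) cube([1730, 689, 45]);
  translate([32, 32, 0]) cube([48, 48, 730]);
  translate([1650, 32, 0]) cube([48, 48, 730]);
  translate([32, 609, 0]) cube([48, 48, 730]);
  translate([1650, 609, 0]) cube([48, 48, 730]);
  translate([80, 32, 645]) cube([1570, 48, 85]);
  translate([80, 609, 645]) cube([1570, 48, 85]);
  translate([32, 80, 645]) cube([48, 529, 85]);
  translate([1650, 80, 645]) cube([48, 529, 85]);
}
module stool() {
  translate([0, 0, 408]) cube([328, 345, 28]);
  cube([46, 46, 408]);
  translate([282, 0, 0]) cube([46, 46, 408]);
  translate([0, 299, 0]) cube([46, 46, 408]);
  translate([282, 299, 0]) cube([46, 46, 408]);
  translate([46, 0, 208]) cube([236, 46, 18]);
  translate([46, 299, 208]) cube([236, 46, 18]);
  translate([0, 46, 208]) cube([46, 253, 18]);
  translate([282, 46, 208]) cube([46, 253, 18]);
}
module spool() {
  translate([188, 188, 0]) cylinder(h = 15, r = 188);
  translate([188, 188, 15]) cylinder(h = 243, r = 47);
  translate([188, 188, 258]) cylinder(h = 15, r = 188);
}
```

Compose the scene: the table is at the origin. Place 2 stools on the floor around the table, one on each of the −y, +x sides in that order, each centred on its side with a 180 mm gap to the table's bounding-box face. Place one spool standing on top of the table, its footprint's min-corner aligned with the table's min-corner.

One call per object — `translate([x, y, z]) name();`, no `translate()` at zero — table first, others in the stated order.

table();
translate([701, -525, 0]) stool();
translate([1910, 172, 0]) stool();
translate([0, 0, 775]) spool();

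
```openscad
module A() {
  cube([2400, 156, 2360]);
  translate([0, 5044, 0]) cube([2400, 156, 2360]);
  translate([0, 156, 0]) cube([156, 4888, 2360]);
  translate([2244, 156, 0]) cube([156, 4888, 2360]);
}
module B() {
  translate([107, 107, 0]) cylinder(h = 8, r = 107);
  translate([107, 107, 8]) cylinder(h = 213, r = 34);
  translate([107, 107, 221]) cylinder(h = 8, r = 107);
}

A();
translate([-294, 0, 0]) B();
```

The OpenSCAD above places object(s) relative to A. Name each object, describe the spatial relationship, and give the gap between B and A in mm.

A is a house frame. B is a spool. The spool is on the floor beside the house frame on its −x side. The gap between the spool and the house frame is 80 mm.

The spool's nearest face is 80 mm from the house frame's −x face.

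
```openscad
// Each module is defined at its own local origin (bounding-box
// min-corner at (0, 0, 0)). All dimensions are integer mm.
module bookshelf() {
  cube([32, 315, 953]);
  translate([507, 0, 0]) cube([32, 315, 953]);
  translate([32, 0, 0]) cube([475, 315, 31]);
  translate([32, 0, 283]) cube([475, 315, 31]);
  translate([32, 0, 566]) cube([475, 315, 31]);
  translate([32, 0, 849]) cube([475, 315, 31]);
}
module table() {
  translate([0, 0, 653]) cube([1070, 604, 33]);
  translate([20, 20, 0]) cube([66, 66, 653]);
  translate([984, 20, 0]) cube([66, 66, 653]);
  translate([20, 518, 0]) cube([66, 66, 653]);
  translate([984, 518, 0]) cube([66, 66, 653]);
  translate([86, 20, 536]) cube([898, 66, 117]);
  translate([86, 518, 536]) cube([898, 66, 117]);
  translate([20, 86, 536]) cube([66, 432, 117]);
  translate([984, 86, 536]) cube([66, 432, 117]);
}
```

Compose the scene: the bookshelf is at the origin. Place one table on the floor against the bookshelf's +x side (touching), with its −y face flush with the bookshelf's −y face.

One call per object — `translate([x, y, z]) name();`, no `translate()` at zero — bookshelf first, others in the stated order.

bookshelf();
translate([539, 0, 0]) table();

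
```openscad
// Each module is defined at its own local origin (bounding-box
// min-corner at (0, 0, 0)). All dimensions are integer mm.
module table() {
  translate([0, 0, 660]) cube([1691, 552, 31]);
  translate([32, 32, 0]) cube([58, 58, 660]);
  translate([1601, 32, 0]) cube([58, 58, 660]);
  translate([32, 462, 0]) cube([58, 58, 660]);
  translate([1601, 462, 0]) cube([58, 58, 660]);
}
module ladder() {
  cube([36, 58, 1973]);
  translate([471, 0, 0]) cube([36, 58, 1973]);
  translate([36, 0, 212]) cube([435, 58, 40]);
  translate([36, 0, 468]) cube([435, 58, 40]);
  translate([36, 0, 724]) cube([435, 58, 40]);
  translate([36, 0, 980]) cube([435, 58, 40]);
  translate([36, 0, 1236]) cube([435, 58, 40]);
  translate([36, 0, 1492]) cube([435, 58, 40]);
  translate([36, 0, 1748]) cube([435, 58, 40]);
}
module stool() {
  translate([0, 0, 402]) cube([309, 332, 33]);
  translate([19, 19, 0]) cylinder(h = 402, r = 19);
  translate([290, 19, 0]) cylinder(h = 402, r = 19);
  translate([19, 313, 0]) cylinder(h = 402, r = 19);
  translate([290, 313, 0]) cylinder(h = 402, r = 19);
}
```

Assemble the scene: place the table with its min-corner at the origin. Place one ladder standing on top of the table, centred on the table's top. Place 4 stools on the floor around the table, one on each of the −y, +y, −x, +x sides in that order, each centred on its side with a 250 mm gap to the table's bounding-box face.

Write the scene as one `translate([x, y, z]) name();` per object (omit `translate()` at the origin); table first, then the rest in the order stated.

table();
translate([592, 247, 691]) ladder();
translate([691, -582, 0]) stool();
translate([691, 802, 0]) stool();
translate([-559, 110, 0]) stool();
translate([1941, 110, 0]) stool();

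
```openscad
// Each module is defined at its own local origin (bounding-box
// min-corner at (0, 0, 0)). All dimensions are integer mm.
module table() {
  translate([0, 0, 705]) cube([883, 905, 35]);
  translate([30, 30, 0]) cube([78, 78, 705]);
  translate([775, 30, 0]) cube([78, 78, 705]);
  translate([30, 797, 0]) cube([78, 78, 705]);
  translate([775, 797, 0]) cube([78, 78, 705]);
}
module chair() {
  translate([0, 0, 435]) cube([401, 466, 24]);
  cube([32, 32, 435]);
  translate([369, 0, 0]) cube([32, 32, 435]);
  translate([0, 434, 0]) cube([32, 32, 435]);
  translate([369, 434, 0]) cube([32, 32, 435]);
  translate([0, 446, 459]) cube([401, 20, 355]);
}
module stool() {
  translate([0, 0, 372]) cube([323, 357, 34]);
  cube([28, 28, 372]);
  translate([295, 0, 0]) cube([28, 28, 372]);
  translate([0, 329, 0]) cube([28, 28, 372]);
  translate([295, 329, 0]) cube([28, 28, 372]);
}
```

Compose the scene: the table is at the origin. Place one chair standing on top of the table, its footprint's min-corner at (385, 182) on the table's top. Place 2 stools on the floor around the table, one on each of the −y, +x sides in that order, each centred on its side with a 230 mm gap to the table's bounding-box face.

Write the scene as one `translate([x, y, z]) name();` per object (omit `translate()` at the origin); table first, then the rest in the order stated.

table();
translate([385, 182, 740]) chair();
translate([280, -587, 0]) stool();
translate([1113, 274, 0]) stool();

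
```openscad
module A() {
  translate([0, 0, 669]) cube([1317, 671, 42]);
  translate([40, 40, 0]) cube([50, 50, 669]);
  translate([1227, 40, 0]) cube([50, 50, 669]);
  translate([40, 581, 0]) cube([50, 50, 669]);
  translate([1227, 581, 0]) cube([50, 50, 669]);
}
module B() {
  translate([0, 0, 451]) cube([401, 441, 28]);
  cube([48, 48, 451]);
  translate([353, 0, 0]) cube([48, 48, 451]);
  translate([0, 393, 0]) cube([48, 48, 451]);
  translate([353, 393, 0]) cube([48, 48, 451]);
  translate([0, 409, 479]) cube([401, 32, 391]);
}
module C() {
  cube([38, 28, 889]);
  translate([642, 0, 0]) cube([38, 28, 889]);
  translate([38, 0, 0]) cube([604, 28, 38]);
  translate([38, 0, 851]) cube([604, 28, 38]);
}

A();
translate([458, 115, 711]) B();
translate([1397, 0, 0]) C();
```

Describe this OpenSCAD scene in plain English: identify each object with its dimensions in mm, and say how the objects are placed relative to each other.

A is a table with a 1317×671 mm rectangular top, 42 mm thick, top surface at z = 711 mm, supported by four 50×50 mm square legs, each inset 40 mm from the nearest pair of top edges, running from the floor.

B is a chair: 401×441 mm seat, 28 mm thick, top at z = 479 mm, on four 48 mm square corner legs flush with the seat edges. A 32 mm thick backrest slab spans the full seat width, extending 391 mm above the seat top, its back face flush with the seat's +y edge.

C is a rectangular picture frame lying in the x–z plane (depth along y). The opening is 604 mm wide (x) by 813 mm tall (z), surrounded by a border 38 mm wide on all four sides. The frame is 28 mm deep and is made of two full-height vertical stiles with two horizontal rails fitted between them.

The chair is on top of the table, centred. The picture frame is on the floor beside the table on its +x side.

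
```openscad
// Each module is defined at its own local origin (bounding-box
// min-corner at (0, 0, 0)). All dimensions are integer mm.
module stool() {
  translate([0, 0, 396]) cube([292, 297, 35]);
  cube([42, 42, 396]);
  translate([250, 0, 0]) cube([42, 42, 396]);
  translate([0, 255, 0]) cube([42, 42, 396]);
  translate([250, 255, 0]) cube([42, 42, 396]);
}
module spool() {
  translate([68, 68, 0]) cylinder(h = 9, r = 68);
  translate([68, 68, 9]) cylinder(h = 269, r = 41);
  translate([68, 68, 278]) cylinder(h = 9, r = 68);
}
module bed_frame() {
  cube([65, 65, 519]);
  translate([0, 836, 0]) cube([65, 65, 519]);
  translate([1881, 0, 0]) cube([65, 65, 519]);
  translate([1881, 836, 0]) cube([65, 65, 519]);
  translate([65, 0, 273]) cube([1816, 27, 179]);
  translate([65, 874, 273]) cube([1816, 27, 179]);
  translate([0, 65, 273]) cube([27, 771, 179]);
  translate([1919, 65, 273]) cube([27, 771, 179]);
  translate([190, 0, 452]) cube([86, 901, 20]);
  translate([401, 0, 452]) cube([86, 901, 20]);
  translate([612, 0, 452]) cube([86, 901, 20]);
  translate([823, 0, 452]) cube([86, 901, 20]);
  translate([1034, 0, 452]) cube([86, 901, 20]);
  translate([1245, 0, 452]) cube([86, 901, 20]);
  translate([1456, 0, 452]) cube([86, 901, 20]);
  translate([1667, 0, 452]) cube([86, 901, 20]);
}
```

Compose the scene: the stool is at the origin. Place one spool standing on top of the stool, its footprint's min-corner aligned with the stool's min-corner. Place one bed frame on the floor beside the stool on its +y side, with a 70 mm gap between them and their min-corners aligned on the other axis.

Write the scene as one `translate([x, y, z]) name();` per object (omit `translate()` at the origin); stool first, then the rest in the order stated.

stool();
translate([0, 0, 431]) spool();
translate([0, 367, 0]) bed_frame();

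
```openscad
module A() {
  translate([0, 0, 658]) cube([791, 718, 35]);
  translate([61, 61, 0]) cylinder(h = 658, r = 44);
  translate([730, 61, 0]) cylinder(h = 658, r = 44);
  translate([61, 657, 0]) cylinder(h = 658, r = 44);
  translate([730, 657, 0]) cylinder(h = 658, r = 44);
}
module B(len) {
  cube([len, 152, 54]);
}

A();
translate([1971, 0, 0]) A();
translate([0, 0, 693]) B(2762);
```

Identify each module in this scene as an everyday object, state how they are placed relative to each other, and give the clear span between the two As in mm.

A is a table. B is a beam. A beam spans the tops of two tables. The clear span between the two tables is 1180 mm.

Second table starts at x = 1971; first ends at x = 791; clear span = 1971 − 791 = 1180 mm.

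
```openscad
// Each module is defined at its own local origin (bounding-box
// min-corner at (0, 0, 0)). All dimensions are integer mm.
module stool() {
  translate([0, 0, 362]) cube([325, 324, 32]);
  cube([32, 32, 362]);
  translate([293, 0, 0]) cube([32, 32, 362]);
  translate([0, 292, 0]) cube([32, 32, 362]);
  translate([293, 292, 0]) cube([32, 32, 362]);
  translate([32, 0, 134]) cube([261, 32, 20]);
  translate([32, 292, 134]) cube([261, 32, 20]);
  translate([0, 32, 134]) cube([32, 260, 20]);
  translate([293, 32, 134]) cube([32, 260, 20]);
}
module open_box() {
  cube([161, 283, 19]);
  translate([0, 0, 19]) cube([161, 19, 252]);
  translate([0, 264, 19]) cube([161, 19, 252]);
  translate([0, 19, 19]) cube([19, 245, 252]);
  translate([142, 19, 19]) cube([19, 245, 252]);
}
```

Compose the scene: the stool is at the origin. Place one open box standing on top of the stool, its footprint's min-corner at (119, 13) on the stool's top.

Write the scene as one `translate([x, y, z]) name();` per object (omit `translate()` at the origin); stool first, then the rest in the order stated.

stool();
translate([119, 13, 394]) open_box();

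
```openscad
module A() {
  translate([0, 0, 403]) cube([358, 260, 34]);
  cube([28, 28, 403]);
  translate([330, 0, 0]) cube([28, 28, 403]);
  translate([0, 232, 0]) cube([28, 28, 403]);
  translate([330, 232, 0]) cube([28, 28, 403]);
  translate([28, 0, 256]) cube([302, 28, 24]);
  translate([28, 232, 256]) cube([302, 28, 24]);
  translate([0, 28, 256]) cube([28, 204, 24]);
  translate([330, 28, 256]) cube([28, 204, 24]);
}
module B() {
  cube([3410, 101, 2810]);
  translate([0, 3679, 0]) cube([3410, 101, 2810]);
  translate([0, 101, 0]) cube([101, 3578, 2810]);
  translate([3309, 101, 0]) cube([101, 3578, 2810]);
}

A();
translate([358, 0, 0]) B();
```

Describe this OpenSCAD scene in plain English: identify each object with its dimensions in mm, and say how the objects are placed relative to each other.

A is a four-legged stool. The seat is 358×260 mm, 34 mm thick, top at z = 437 mm. It stands on four square legs, each 28×28 mm in cross-section, from z = 0 to the seat underside, each flush with a corner of the seat. Four stretchers, 28 mm wide and 24 mm tall, connect adjacent legs with their undersides at z = 256 mm, each running between the inner faces of the legs it joins and aligned with the legs' outer faces on the other axis.

B is the wall frame of a small rectangular building: four walls, each 2810 mm tall and 101 mm thick, enclosing a footprint 3410 mm (x) by 3780 mm (y) outside-to-outside, with no floor or roof. The front and back walls (the −y and +y sides) span the full width; the two side walls fit between them.

The house frame is against the stool's +x side, with their −y faces flush.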